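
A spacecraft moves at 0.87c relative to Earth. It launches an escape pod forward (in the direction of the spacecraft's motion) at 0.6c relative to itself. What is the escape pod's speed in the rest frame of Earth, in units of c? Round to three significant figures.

0.966c

Relativistic velocity addition: u = (u' + v)/(1 + u'v/c²), with u' = 0.6c and v = 0.87c.
Numerator: 0.6 + 0.87 = 1.47. Denominator: 1 + (0.6)(0.87) = 1.522.
u = 1.47/1.522 = 0.96583, so the speed is 0.966c.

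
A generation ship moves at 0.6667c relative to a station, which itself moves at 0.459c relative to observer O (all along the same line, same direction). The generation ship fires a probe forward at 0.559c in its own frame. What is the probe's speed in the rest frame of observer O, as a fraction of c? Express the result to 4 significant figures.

Apply u = (u'+v)/(1+u'v) twice. Probe in the station frame: (0.559+0.6667)/(1+0.559·0.6667) = 1.2257/1.3726853 = 0.89292c.
That velocity, transformed to the rest frame of observer O: (0.89292+0.459)/(1+0.89292·0.459) = 1.35192/1.40985028 = 0.95891c.

0.9589c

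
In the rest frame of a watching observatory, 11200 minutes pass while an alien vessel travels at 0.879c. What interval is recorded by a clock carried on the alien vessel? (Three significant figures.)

γ = 1/√(1 − β²) = 1/√(1 − 0.772641) = 1/√0.227359 = 1/0.476822 = 2.0972.
The moving clock records proper time: Δτ = Δt/γ = 11200/2.0972 = 5340 minutes.

5340 minutes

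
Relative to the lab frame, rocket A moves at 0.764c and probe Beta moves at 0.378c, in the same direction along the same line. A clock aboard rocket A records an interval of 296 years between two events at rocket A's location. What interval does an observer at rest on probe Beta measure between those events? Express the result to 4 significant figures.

352.4 years

Transform rocket A's velocity into probe Beta's frame: (0.764 − 0.378)/(1 − 0.764·0.378) = 0.386/0.711208, so the relative speed is 0.54274c.
γ for this relative speed: γ = 1/√(1 − 0.294567) = 1.1906.
Rocket A's interval is proper; time dilation gives Δt_B = γΔτ = 1.1906 × 296 years = 352.4 years.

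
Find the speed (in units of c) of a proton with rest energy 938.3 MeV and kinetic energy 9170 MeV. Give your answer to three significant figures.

K = (γ−1)mc², so γ = 1 + 9170/938.3 = 10.773.
Then v/c = √(1 − γ⁻²) = √(1 − 0.00861642) = √0.99138358 = 0.996.

0.996c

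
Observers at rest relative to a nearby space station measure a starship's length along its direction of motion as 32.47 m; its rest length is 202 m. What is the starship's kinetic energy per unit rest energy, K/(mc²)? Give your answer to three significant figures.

γ = L₀/L = 202/32.47 = 6.22113.
Since K = (γ−1)mc², K/(mc²) = 6.22113 − 1 = 5.22.

5.22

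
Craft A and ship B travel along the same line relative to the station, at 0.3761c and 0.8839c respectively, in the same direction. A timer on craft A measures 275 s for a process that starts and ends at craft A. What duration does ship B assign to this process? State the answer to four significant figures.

The velocity of craft A relative to ship B is (0.3761 − 0.8839)c / (1 − 0.3761×0.8839) = −0.76067c; relative speed 0.76067c.
At |u| = 0.76067c, γ = (1 − 0.578619)^(−1/2) = 1.5405.
The clock on craft A records proper time, so ship B measures Δt = γΔτ = 1.5405 × 275 = 423.6 s.

423.6 s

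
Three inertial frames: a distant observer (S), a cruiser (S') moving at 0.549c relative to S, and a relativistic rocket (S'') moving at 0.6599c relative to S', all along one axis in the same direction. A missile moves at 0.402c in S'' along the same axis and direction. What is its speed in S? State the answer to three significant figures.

0.950c

Compose velocities in two stages. Stage 1 (into S'): u₁ = (0.402+0.6599)/(1+0.402×0.6599) = 0.83926.
Stage 2 (into S): u = (0.83926+0.549)/(1+0.83926×0.549) = 0.95037, so the speed is 0.950c.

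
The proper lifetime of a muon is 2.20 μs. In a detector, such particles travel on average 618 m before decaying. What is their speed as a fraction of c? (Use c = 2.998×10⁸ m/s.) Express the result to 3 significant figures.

0.684c

Let x = d/(cτ) = 618.0 m / (2.998×10⁸ m/s × 2.200×10^-6 s) = 0.93699. Since d = βγcτ, x = βγ = β/√(1−β²).
Solving: β² = x²/(1+x²) = 0.87795/1.87795 = 0.467504, so β = 0.684.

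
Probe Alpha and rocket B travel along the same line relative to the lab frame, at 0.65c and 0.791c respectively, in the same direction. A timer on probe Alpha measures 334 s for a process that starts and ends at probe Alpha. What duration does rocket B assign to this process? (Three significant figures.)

Transform probe Alpha's velocity into rocket B's frame: (0.65 − 0.791)/(1 − 0.65·0.791) = −0.141/0.48585, so the relative speed is 0.29021c.
At |u| = 0.29021c, γ = (1 − 0.0842218)^(−1/2) = 1.045.
The clock on probe Alpha records proper time, so rocket B measures Δt = γΔτ = 1.045 × 334 = 349 s.

349 s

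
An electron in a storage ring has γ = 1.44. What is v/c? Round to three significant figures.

0.720

β = √(1 − 1/γ²) = √(1 − 1/2.0736) = √0.517747 = 0.720.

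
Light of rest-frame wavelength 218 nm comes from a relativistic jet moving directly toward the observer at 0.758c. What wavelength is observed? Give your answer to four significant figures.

Relativistic Doppler for wavelength: λ_obs = λ_src · √((1−β)/(1+β)).
With β = 0.758: factor = √(0.242/1.758) = 0.37102.
λ_obs = 218 × 0.37102 = 80.88 nm.

80.88 nm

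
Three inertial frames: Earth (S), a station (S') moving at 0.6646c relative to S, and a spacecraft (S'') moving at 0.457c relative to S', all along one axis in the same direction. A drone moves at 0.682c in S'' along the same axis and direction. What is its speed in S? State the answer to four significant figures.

Apply u = (u'+v)/(1+u'v) twice. Drone in the station frame: (0.682+0.457)/(1+0.682·0.457) = 1.139/1.311674 = 0.86836c.
That velocity, transformed to the rest frame of Earth: (0.86836+0.6646)/(1+0.86836·0.6646) = 1.53296/1.577112056 = 0.972c.

0.9720c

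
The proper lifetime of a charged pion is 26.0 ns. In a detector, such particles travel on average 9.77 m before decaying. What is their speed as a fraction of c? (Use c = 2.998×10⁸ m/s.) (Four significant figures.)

0.7817c

d = βγcτ ⇒ βγ = d/(cτ) = 9.770 m / (7.7948 m) = 1.2534.
β = (βγ)/√(1+(βγ)²) = 1.2534/√2.57101 = 0.7817.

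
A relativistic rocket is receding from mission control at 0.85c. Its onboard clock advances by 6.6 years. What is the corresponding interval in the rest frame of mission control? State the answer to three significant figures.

γ = 1/√(1 − β²) = 1/√(1 − 0.7225) = 1/√0.2775 = 1/0.526783 = 1.8983.
The onboard clock measures proper time, so the interval in the rest frame of mission control is dilated: Δt = γ·Δτ = 1.8983 × 6.6 years = 12.5 years.

12.5 years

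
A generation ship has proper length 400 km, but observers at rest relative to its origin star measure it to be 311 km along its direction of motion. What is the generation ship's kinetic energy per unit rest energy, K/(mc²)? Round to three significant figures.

Length contraction gives γ = L₀/L = 400/311 = 1.28617.
K/(mc²) = γ − 1 = 1.28617 − 1 = 0.286.

0.286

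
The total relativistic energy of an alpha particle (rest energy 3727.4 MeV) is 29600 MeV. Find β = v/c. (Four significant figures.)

0.9920

Total energy E = γmc² gives γ = 29600/3727.4 = 7.9412.
Hence β = √(1 − 1/γ²) = √(1 − 0.0158572) = √0.9841428 = 0.9920.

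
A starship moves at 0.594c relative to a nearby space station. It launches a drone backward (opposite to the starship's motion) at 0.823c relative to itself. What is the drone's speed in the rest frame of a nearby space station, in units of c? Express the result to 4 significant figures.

0.4480c

Relativistic velocity addition: u = (u' + v)/(1 + u'v/c²), with u' = −0.823c and v = 0.594c.
Numerator: −0.823 + 0.594 = −0.229. Denominator: 1 + (−0.823)(0.594) = 0.511138.
u = −0.229/0.511138 = −0.44802, so the speed is 0.4480c.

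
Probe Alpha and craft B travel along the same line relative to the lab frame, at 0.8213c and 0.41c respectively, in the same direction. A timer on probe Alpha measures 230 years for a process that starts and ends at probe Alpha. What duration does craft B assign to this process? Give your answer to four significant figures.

The velocity of probe Alpha relative to craft B is (0.8213 − 0.41)c / (1 − 0.8213×0.41) = 0.62011c; relative speed 0.62011c.
At |u| = 0.62011c, γ = (1 − 0.384536)^(−1/2) = 1.2747.
Probe Alpha's interval is proper; time dilation gives Δt_B = γΔτ = 1.2747 × 230 years = 293.2 years.

293.2 years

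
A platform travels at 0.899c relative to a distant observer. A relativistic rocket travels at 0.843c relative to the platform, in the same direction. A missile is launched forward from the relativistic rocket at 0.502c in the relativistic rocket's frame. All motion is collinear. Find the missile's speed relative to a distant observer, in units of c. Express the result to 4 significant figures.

First combine the missile and relativistic rocket (S''→S'): u₁ = (0.502 + 0.843)/(1 + 0.502×0.843) = 1.345/1.423186 = 0.94506.
Then combine with the platform (S'→S): u = (0.94506 + 0.899)/(1 + 0.94506×0.899) = 1.84406/1.84960894 = 0.997.

0.9970c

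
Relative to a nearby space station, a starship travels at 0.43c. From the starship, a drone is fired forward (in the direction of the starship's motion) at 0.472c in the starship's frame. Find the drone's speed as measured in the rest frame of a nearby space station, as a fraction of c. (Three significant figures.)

0.750c

In units of c, u = (u' + v)/(1 + u'v) with u' = 0.472 and v = 0.43.
Numerator: 0.472 + 0.43 = 0.902. Denominator: 1 + (0.472)(0.43) = 1.20296.
u = 0.902/1.20296 = 0.74982, so the speed is 0.750c.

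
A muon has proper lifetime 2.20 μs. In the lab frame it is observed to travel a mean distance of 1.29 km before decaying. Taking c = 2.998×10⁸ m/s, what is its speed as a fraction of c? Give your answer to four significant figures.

Lab distance = (lab lifetime)·v = γτ·βc, so βγ = d/(cτ) = 1290/(2.998×10⁸ × 2.200×10^-6) = 1.9558.
With βγ = 1.9558: γ² = 1 + (βγ)² = 4.82515, and β = (βγ)/γ = 1.9558/2.19662 = 0.8904.

0.8904c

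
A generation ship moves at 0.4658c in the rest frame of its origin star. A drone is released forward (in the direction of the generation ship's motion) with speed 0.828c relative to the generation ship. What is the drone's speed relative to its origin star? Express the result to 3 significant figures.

0.934c

Relativistic velocity addition: u = (u' + v)/(1 + u'v/c²), with u' = 0.828c and v = 0.4658c.
Numerator: 0.828 + 0.4658 = 1.2938. Denominator: 1 + (0.828)(0.4658) = 1.3856824.
u = 1.2938/1.3856824 = 0.93369, so the speed is 0.934c.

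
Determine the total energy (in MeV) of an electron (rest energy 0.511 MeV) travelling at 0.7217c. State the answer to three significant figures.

0.738 MeV

γ = 1/√(1 − β²) = 1/√(1 − 0.52085089) = 1/√0.47914911 = 1/0.692206 = 1.4447.
Total energy: E = γmc² = 1.4447 × 0.511 MeV = 0.738 MeV.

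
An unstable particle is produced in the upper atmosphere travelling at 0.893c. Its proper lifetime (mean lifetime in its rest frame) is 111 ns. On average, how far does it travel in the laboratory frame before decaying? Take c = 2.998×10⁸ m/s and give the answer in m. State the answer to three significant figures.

66.0 m

Lorentz factor: γ = (1 − 0.797449)^(−1/2) = 2.2219.
Lab-frame lifetime: Δt = γτ = 2.2219 × 111 ns = 246.63 ns.
Distance: d = vΔt = 0.893 × 2.998×10⁸ m/s × 2.4663×10^-7 s = 66.0 m.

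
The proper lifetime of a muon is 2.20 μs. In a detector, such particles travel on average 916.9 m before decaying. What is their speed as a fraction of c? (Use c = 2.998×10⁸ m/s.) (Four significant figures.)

0.8118c

Lab distance = (lab lifetime)·v = γτ·βc, so βγ = d/(cτ) = 916.9/(2.998×10⁸ × 2.200×10^-6) = 1.3902.
With βγ = 1.3902: γ² = 1 + (βγ)² = 2.93266, and β = (βγ)/γ = 1.3902/1.7125 = 0.8118.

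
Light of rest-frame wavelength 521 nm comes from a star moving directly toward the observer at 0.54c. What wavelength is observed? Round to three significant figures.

Relativistic Doppler for wavelength: λ_obs = λ_src · √((1−β)/(1+β)).
With β = 0.54: factor = √(0.46/1.54) = 0.54654.
λ_obs = 521 × 0.54654 = 285 nm.

285 nm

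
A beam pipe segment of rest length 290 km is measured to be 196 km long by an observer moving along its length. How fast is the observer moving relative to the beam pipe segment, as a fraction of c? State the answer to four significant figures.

Length contraction gives γ = L₀/L = 290/196 = 1.4796.
β = √(1 − 1/γ²) = √0.543216 = 0.7370.

0.7370c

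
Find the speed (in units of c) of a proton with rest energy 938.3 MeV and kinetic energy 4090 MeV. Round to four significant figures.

γ = 1 + K/(mc²) = 1 + 4090/938.3 = 5.3589.
β = √(1 − 1/γ²) = √(1 − 0.0348216) = √0.9651784 = 0.9824.

0.9824c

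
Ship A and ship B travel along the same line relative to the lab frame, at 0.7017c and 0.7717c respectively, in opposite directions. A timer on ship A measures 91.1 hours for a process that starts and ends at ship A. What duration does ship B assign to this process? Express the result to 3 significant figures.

The velocity of ship A relative to ship B is (0.7017 + 0.7717)c / (1 + 0.7017×0.7717) = 0.95582c; relative speed 0.95582c.
At |u| = 0.95582c, γ = (1 − 0.913592)^(−1/2) = 3.4019.
Ship A's interval is proper; time dilation gives Δt_B = γΔτ = 3.4019 × 91.1 hours = 310 hours.

310 hours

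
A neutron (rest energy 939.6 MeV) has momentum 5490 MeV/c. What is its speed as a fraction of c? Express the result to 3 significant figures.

βγ = pc/(mc²) = 5490/939.6 = 5.8429.
Since γ² = 1 + (βγ)² = 35.1395, γ = √35.1395 = 5.92786, and β = (βγ)/γ = 5.8429/5.92786 = 0.986.

0.986c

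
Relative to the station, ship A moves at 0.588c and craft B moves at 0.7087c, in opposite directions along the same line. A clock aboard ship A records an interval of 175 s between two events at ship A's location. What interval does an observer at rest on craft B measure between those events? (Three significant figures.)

434 s

The velocity of ship A relative to craft B is (0.588 + 0.7087)c / (1 + 0.588×0.7087) = 0.91529c; relative speed 0.91529c.
At |u| = 0.91529c, γ = (1 − 0.837756)^(−1/2) = 2.4827.
Ship A's interval is proper; time dilation gives Δt_B = γΔτ = 2.4827 × 175 s = 434 s.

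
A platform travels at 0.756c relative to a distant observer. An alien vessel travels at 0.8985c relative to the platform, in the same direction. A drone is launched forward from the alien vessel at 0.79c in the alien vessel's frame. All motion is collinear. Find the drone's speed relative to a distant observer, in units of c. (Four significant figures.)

0.9983c

First combine the drone and alien vessel (S''→S'): u₁ = (0.79 + 0.8985)/(1 + 0.79×0.8985) = 1.6885/1.709815 = 0.98753.
Then combine with the platform (S'→S): u = (0.98753 + 0.756)/(1 + 0.98753×0.756) = 1.74353/1.74657268 = 0.99826.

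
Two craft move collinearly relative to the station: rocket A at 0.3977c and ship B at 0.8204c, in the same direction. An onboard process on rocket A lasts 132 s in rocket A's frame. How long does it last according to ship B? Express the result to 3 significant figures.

170 s

Speed of rocket A in ship B's frame: u = (v_A − v_B)/(1 − v_A v_B/c²) = (0.3977 − 0.8204)/(1 − 0.3977×0.8204) = −0.4227/0.67372692 = −0.62741; |u| = 0.62741c.
γ for this relative speed: γ = 1/√(1 − 0.393643) = 1.2842.
The clock on rocket A records proper time, so ship B measures Δt = γΔτ = 1.2842 × 132 = 170 s.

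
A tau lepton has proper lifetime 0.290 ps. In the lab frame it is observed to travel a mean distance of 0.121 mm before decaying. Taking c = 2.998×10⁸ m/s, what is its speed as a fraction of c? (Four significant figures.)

d = βγcτ ⇒ βγ = d/(cτ) = 1.210×10^-4 m / (8.6942×10^-5 m) = 1.3917.
β = (βγ)/√(1+(βγ)²) = 1.3917/√2.93683 = 0.8121.

0.8121c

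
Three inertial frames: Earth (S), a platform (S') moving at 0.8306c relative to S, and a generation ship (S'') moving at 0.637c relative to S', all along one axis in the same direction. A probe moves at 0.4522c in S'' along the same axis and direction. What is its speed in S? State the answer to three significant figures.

0.985c

First combine the probe and generation ship (S''→S'): u₁ = (0.4522 + 0.637)/(1 + 0.4522×0.637) = 1.0892/1.2880514 = 0.84562.
Then combine with the platform (S'→S): u = (0.84562 + 0.8306)/(1 + 0.84562×0.8306) = 1.67622/1.702371972 = 0.98464.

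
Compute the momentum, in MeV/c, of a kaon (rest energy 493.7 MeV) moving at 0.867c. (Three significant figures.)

859 MeV/c

With β = 0.867, γ = 1/√(1 − 0.867²) = 1/√0.248311 = 2.0068.
Momentum: p = γβ·mc = 2.0068 × 0.867 × 493.7 MeV/c = 859 MeV/c.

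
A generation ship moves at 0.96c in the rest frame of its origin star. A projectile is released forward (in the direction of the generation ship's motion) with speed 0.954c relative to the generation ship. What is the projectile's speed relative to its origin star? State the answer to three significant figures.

Relativistic velocity addition: u = (u' + v)/(1 + u'v/c²), with u' = 0.954c and v = 0.96c.
Numerator: 0.954 + 0.96 = 1.914. Denominator: 1 + (0.954)(0.96) = 1.91584.
u = 1.914/1.91584 = 0.99904, so the speed is 0.999c.

0.999c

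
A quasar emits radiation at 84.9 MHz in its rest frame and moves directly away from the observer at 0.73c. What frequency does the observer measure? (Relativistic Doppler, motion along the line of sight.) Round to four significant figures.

Relativistic Doppler (source moving away): f_obs = f_src · √((1−β)/(1+β)).
With β = 0.73: factor = √(0.27/1.73) = 0.39506.
f_obs = 84.9 × 0.39506 = 33.54 MHz.

33.54 MHz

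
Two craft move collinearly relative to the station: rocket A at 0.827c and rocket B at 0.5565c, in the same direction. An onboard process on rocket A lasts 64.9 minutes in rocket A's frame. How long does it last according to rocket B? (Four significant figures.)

Transform rocket A's velocity into rocket B's frame: (0.827 − 0.5565)/(1 − 0.827·0.5565) = 0.2705/0.5397745, so the relative speed is 0.50114c.
γ for this relative speed: γ = 1/√(1 − 0.251141) = 1.1556.
Rocket A's interval is proper; time dilation gives Δt_B = γΔτ = 1.1556 × 64.9 minutes = 75.00 minutes.

75.00 minutes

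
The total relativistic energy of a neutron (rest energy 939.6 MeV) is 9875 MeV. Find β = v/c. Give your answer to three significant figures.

γ = E/(mc²) = 9875/939.6 = 10.51.
β = √(1 − 1/γ²) = √(1 − 0.00905304) = √0.99094696 = 0.995.

0.995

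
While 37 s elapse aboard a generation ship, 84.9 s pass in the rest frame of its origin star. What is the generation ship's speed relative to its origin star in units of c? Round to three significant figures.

0.900c

γ = Δt/Δτ = 84.9/37 = 2.2946.
β = √(1 − 1/γ²) = √(1 − 0.189927) = √0.810073 = 0.900.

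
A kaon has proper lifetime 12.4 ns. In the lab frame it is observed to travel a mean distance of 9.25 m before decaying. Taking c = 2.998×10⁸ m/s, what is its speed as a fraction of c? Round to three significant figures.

Let x = d/(cτ) = 9.250 m / (2.998×10⁸ m/s × 1.240×10^-8 s) = 2.4882. Since d = βγcτ, x = βγ = β/√(1−β²).
Solving: β² = x²/(1+x²) = 6.19114/7.19114 = 0.86094, so β = 0.928.

0.928c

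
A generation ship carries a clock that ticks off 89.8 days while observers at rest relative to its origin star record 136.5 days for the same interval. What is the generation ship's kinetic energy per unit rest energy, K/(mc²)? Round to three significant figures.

The time-dilation ratio gives γ = 136.5/89.8 = 1.52004.
K/(mc²) = γ − 1 = 1.52004 − 1 = 0.520.

0.520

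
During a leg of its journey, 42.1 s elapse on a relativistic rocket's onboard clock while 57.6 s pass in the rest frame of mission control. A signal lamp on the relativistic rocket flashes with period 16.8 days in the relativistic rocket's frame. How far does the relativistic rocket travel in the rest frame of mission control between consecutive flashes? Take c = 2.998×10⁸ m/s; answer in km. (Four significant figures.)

4.063×10^11 km

From Δt = γΔτ: γ = 57.6/42.1 = 1.36817.
β = √(1 − 1/γ²) = 0.68248. Lab-frame period = γτ = 1.36817×16.8 days = 22.985 days. Distance = βc × γτ = 0.68248 × 2.998×10⁸ m/s × 1985904 s = 4.0633×10^14 m = 4.063×10^11 km.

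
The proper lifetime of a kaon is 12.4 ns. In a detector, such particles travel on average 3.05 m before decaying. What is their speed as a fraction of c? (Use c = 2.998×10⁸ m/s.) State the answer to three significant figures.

0.634c

Let x = d/(cτ) = 3.050 m / (2.998×10⁸ m/s × 1.240×10^-8 s) = 0.82044. Since d = βγcτ, x = βγ = β/√(1−β²).
Solving: β² = x²/(1+x²) = 0.673122/1.673122 = 0.402315, so β = 0.634.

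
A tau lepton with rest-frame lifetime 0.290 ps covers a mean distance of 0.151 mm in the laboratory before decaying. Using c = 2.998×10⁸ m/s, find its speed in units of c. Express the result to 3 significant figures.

0.867c

Lab distance = (lab lifetime)·v = γτ·βc, so βγ = d/(cτ) = 1.510×10^-4/(2.998×10⁸ × 2.900×10^-13) = 1.7368.
With βγ = 1.7368: γ² = 1 + (βγ)² = 4.01647, and β = (βγ)/γ = 1.7368/2.00411 = 0.867.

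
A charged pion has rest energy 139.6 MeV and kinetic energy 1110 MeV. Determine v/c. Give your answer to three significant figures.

0.994

K = (γ−1)mc², so γ = 1 + 1110/139.6 = 8.9513.
Then v/c = √(1 − γ⁻²) = √(1 − 0.0124804) = √0.9875196 = 0.994.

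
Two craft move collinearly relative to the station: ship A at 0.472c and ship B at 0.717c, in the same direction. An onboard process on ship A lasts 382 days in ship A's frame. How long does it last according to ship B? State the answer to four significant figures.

411.2 days

Transform ship A's velocity into ship B's frame: (0.472 − 0.717)/(1 − 0.472·0.717) = −0.245/0.661576, so the relative speed is 0.37033c.
γ for this relative speed: γ = 1/√(1 − 0.137144) = 1.0765.
Ship A's interval is proper; time dilation gives Δt_B = γΔτ = 1.0765 × 382 days = 411.2 days.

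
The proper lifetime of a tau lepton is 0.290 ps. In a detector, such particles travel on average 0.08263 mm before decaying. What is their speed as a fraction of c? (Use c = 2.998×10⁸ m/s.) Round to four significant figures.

0.6889c

Lab distance = (lab lifetime)·v = γτ·βc, so βγ = d/(cτ) = 8.263×10^-5/(2.998×10⁸ × 2.900×10^-13) = 0.9504.
With βγ = 0.9504: γ² = 1 + (βγ)² = 1.90326, and β = (βγ)/γ = 0.9504/1.37959 = 0.6889.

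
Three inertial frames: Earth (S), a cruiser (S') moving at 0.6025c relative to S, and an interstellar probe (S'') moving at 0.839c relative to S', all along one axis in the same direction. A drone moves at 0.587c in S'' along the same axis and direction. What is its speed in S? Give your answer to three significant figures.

0.989c

Apply u = (u'+v)/(1+u'v) twice. Drone in the cruiser frame: (0.587+0.839)/(1+0.587·0.839) = 1.426/1.492493 = 0.95545c.
That velocity, transformed to the rest frame of Earth: (0.95545+0.6025)/(1+0.95545·0.6025) = 1.55795/1.575658625 = 0.98876c.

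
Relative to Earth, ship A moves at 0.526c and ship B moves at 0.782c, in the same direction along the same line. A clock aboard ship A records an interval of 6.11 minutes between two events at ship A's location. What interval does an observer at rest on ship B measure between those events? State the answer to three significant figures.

The velocity of ship A relative to ship B is (0.526 − 0.782)c / (1 − 0.526×0.782) = −0.43488c; relative speed 0.43488c.
At |u| = 0.43488c, γ = (1 − 0.189121)^(−1/2) = 1.1105.
Ship A's interval is proper; time dilation gives Δt_B = γΔτ = 1.1105 × 6.11 minutes = 6.79 minutes.

6.79 minutes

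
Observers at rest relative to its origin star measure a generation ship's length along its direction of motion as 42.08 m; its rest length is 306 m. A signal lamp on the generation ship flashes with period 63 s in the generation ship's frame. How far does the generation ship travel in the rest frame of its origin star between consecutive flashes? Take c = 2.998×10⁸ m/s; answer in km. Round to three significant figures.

1.36×10^8 km

γ = L₀/L = 306/42.08 = 7.27186.
β = √(1 − 1/γ²) = 0.9905. Lab-frame period = γτ = 7.27186×63 s = 458.13 s. Distance = βc × γτ = 0.9905 × 2.998×10⁸ m/s × 458.13 s = 1.3604×10^11 m = 1.36×10^8 km.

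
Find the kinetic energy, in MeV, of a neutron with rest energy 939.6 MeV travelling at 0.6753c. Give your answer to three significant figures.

334 MeV

With β = 0.6753, γ = 1/√(1 − 0.6753²) = 1/√0.54396991 = 1.35585.
Kinetic energy: K = (γ − 1)mc² = (1.35585 − 1) × 939.6 MeV = 0.35585 × 939.6 = 334 MeV.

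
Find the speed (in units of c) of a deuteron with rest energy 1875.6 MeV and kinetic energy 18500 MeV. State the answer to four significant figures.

K = (γ−1)mc², so γ = 1 + 18500/1875.6 = 10.864.
Then v/c = √(1 − γ⁻²) = √(1 − 0.00847267) = √0.99152733 = 0.9958.

0.9958c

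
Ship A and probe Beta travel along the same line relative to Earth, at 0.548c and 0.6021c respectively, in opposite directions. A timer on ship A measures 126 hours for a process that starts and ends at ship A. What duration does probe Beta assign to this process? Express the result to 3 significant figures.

251 hours

The velocity of ship A relative to probe Beta is (0.548 + 0.6021)c / (1 + 0.548×0.6021) = 0.86477c; relative speed 0.86477c.
γ for this relative speed: γ = 1/√(1 − 0.747827) = 1.9914.
Ship A's interval is proper; time dilation gives Δt_B = γΔτ = 1.9914 × 126 hours = 251 hours.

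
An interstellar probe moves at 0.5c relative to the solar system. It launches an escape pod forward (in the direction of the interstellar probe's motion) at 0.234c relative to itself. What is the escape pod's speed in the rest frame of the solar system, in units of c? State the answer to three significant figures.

Relativistic velocity addition: u = (u' + v)/(1 + u'v/c²), with u' = 0.234c and v = 0.5c.
Numerator: 0.234 + 0.5 = 0.734. Denominator: 1 + (0.234)(0.5) = 1.117.
u = 0.734/1.117 = 0.65712, so the speed is 0.657c.

0.657c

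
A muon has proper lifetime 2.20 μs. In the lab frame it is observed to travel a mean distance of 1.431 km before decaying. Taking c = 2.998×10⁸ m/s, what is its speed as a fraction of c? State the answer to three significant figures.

Let x = d/(cτ) = 1431 m / (2.998×10⁸ m/s × 2.200×10^-6 s) = 2.1696. Since d = βγcτ, x = βγ = β/√(1−β²).
Solving: β² = x²/(1+x²) = 4.70716/5.70716 = 0.824782, so β = 0.908.

0.908c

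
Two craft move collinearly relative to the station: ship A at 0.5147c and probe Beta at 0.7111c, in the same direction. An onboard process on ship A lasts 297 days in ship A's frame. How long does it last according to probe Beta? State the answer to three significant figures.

312 days

The velocity of ship A relative to probe Beta is (0.5147 − 0.7111)c / (1 − 0.5147×0.7111) = −0.30978c; relative speed 0.30978c.
γ for this relative speed: γ = 1/√(1 − 0.0959636) = 1.0517.
The clock on ship A records proper time, so probe Beta measures Δt = γΔτ = 1.0517 × 297 = 312 days.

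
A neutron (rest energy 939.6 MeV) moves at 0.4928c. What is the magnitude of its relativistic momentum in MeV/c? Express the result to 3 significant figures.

Lorentz factor: γ = (1 − 0.24285184)^(−1/2) = 1.1492.
Momentum: p = γβ·mc = 1.1492 × 0.4928 × 939.6 MeV/c = 532 MeV/c.

532 MeV/c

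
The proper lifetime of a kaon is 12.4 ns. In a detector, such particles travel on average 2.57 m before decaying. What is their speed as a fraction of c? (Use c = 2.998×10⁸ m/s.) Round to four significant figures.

Lab distance = (lab lifetime)·v = γτ·βc, so βγ = d/(cτ) = 2.570/(2.998×10⁸ × 1.240×10^-8) = 0.69132.
With βγ = 0.69132: γ² = 1 + (βγ)² = 1.477923, and β = (βγ)/γ = 0.69132/1.2157 = 0.5687.

0.5687c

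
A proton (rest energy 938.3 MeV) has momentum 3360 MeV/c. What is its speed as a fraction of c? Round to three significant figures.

0.963c

pc/(mc²) = 3360/938.3 = 3.5809 = βγ = β/√(1−β²).
So β² = x²/(1 + x²) with x = 3.5809: x² = 12.8228, β² = 12.8228/13.8228 = 0.927656, β = 0.963.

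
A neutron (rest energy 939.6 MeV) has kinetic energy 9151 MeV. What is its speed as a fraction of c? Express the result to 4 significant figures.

γ = 1 + K/(mc²) = 1 + 9151/939.6 = 10.739.
β = √(1 − 1/γ²) = √(1 − 0.00867106) = √0.99132894 = 0.9957.

0.9957c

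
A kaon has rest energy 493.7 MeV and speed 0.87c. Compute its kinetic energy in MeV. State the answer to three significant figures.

With β = 0.87, γ = 1/√(1 − 0.87²) = 1/√0.2431 = 2.0282.
Kinetic energy: K = (γ − 1)mc² = (2.0282 − 1) × 493.7 MeV = 1.0282 × 493.7 = 508 MeV.

508 MeV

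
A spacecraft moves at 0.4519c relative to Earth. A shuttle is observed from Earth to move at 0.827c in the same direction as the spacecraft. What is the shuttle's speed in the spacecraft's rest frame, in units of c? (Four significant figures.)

0.5989c

Transform to the spacecraft's frame: u' = (u − v)/(1 − uv/c²).
u' = (0.827 − 0.4519)/(1 − 0.827×0.4519) = 0.3751/0.6262787 = 0.59893.
Speed in the spacecraft's frame: 0.5989c (in the same direction).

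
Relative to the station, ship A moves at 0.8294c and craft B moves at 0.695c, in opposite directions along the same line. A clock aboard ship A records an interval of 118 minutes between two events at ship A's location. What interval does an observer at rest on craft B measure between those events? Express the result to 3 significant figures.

Speed of ship A in craft B's frame: u = (v_A + v_B)/(1 + v_A v_B/c²) = (0.8294 + 0.695)/(1 + 0.8294×0.695) = 1.5244/1.576433 = 0.96699; |u| = 0.96699c.
At |u| = 0.96699c, γ = (1 − 0.93507)^(−1/2) = 3.9244.
Ship A's interval is proper; time dilation gives Δt_B = γΔτ = 3.9244 × 118 minutes = 463 minutes.

463 minutes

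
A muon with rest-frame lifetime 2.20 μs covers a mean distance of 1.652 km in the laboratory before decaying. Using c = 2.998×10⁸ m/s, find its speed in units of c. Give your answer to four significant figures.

0.9287c

Lab distance = (lab lifetime)·v = γτ·βc, so βγ = d/(cτ) = 1652/(2.998×10⁸ × 2.200×10^-6) = 2.5047.
With βγ = 2.5047: γ² = 1 + (βγ)² = 7.27352, and β = (βγ)/γ = 2.5047/2.69695 = 0.9287.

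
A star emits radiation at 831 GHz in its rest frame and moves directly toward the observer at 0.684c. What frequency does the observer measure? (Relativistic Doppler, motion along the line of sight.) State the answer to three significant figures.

1920 GHz

Relativistic Doppler (source moving toward): f_obs = f_src · √((1+β)/(1−β)).
With β = 0.684: factor = √(1.684/0.316) = 2.3085.
f_obs = 831 × 2.3085 = 1920 GHz.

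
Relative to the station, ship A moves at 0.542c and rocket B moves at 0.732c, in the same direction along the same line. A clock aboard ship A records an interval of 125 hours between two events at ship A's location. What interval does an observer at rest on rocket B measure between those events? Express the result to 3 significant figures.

The velocity of ship A relative to rocket B is (0.542 − 0.732)c / (1 − 0.542×0.732) = −0.31496c; relative speed 0.31496c.
At |u| = 0.31496c, γ = (1 − 0.0991998)^(−1/2) = 1.0536.
The clock on ship A records proper time, so rocket B measures Δt = γΔτ = 1.0536 × 125 = 132 hours.

132 hours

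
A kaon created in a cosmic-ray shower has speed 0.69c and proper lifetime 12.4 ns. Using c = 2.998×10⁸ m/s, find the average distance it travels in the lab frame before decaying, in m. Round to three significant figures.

β² = 0.4761, so γ = 1/√0.5239 = 1.3816.
Lab-frame lifetime: Δt = γτ = 1.3816 × 12.4 ns = 17.132 ns.
Distance: d = vΔt = 0.69 × 2.998×10⁸ m/s × 1.7132×10^-8 s = 3.54 m.

3.54 m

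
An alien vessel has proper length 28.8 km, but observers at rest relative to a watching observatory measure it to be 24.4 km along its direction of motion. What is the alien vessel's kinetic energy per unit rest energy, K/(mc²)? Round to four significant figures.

0.1803

From L = L₀/γ: γ = 28.8/24.4 = 1.18033.
Since K = (γ−1)mc², K/(mc²) = 1.18033 − 1 = 0.1803.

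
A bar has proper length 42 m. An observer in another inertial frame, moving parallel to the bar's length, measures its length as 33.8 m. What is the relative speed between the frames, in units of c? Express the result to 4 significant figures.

0.5936c

Length contraction gives γ = L₀/L = 42/33.8 = 1.2426.
β = √(1 − 1/γ²) = √0.352355 = 0.5936.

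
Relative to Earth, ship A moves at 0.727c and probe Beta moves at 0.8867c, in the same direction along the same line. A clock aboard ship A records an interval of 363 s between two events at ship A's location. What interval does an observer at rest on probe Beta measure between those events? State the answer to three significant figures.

406 s

Transform ship A's velocity into probe Beta's frame: (0.727 − 0.8867)/(1 − 0.727·0.8867) = −0.1597/0.3553691, so the relative speed is 0.44939c.
γ for this relative speed: γ = 1/√(1 − 0.201951) = 1.1194.
The clock on ship A records proper time, so probe Beta measures Δt = γΔτ = 1.1194 × 363 = 406 s.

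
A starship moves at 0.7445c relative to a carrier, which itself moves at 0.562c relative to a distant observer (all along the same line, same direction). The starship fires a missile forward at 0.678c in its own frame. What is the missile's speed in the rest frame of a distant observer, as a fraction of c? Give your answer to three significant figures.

0.984c

Compose velocities in two stages. Stage 1 (into S'): u₁ = (0.678+0.7445)/(1+0.678×0.7445) = 0.94533.
Stage 2 (into S): u = (0.94533+0.562)/(1+0.94533×0.562) = 0.98436, so the speed is 0.984c.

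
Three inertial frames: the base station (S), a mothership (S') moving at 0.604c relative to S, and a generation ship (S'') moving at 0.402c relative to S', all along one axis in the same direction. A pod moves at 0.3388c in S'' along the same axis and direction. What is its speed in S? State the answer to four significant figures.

0.9011c

Compose velocities in two stages. Stage 1 (into S'): u₁ = (0.3388+0.402)/(1+0.3388×0.402) = 0.652.
Stage 2 (into S): u = (0.652+0.604)/(1+0.652×0.604) = 0.90113, so the speed is 0.9011c.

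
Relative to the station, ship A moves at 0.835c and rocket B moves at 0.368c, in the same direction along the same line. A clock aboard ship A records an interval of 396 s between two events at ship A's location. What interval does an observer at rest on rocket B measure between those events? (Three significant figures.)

The velocity of ship A relative to rocket B is (0.835 − 0.368)c / (1 − 0.835×0.368) = 0.67415c; relative speed 0.67415c.
At |u| = 0.67415c, γ = (1 − 0.454478)^(−1/2) = 1.3539.
The clock on ship A records proper time, so rocket B measures Δt = γΔτ = 1.3539 × 396 = 536 s.

536 s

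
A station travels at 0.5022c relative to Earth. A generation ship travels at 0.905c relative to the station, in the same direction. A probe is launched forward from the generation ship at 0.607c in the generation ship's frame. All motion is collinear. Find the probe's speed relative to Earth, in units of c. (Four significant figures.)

0.9919c

Apply u = (u'+v)/(1+u'v) twice. Probe in the station frame: (0.607+0.905)/(1+0.607·0.905) = 1.512/1.549335 = 0.9759c.
That velocity, transformed to the rest frame of Earth: (0.9759+0.5022)/(1+0.9759·0.5022) = 1.4781/1.49009698 = 0.99195c.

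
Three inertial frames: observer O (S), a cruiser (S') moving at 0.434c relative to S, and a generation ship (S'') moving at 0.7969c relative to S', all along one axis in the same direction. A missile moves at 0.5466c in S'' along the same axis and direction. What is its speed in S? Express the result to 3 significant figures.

0.974c

Compose velocities in two stages. Stage 1 (into S'): u₁ = (0.5466+0.7969)/(1+0.5466×0.7969) = 0.93586.
Stage 2 (into S): u = (0.93586+0.434)/(1+0.93586×0.434) = 0.97418, so the speed is 0.974c.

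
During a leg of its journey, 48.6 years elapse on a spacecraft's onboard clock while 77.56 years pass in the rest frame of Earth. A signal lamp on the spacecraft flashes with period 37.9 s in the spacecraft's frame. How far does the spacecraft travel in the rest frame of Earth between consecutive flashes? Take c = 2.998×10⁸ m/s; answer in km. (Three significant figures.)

1.41×10^7 km

γ = Δt/Δτ = 77.56/48.6 = 1.59588.
β = √(1 − 1/γ²) = 0.77933. Lab-frame period = γτ = 1.59588×37.9 s = 60.484 s. Distance = βc × γτ = 0.77933 × 2.998×10⁸ m/s × 60.484 s = 1.4132×10^10 m = 1.41×10^7 km.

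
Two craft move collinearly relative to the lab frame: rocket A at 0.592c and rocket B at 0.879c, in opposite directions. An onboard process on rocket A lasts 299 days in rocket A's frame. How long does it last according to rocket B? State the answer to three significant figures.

The velocity of rocket A relative to rocket B is (0.592 + 0.879)c / (1 + 0.592×0.879) = 0.96753c; relative speed 0.96753c.
γ for this relative speed: γ = 1/√(1 − 0.936114) = 3.9564.
The clock on rocket A records proper time, so rocket B measures Δt = γΔτ = 3.9564 × 299 = 1180 days.

1180 days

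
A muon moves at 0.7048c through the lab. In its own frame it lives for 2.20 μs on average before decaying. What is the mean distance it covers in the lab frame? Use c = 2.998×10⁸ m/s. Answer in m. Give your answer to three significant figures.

γ = 1/√(1 − β²) = 1/√(1 − 0.49674304) = 1/√0.50325696 = 1/0.709406 = 1.4096.
Lab-frame lifetime: Δt = γτ = 1.4096 × 2.20 μs = 3.1011 μs.
Distance: d = vΔt = 0.7048 × 2.998×10⁸ m/s × 3.1011×10^-6 s = 655 m.

655 m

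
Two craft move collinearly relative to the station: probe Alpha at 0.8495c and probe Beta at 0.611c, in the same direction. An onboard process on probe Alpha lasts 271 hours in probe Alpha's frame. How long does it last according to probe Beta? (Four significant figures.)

312.1 hours

The velocity of probe Alpha relative to probe Beta is (0.8495 − 0.611)c / (1 − 0.8495×0.611) = 0.49589c; relative speed 0.49589c.
At |u| = 0.49589c, γ = (1 − 0.245907)^(−1/2) = 1.1516.
Probe Alpha's interval is proper; time dilation gives Δt_B = γΔτ = 1.1516 × 271 hours = 312.1 hours.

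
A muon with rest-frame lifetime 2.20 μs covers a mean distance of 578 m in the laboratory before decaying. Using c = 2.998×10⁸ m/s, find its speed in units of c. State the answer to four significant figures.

Lab distance = (lab lifetime)·v = γτ·βc, so βγ = d/(cτ) = 578.0/(2.998×10⁸ × 2.200×10^-6) = 0.87634.
With βγ = 0.87634: γ² = 1 + (βγ)² = 1.767972, and β = (βγ)/γ = 0.87634/1.32965 = 0.6591.

0.6591c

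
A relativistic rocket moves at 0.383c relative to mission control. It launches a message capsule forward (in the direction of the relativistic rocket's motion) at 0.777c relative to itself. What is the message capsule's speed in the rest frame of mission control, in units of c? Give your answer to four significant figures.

0.8940c

In units of c, u = (u' + v)/(1 + u'v) with u' = 0.777 and v = 0.383.
Numerator: 0.777 + 0.383 = 1.16. Denominator: 1 + (0.777)(0.383) = 1.297591.
u = 1.16/1.297591 = 0.89396, so the speed is 0.8940c.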